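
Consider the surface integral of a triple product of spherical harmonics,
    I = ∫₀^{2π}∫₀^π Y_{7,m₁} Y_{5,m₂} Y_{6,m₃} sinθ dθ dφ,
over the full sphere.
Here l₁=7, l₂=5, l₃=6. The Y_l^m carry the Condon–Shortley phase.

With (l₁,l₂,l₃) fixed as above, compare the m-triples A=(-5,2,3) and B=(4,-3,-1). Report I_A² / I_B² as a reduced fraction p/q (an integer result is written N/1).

841/540

l's match ⇒ only the (l;m) 3-j factors differ between A and B.
A: triangle coeff Δ(7,5,6) = 1/174594420; Σ_t [4,6]: t=4:+1/11612160 t=5:−1/2419200 t=6:+1/6220800 = -29/174182400; (3j)²=841/83980 [(7 5 6; -5 2 3)], sign=+1
B: triangle coeff Δ(7,5,6) = 1/174594420; Σ_t [0,2]: t=0:+1/2073600 t=1:−1/1036800 t=2:+1/5806080 = -1/3225600; (3j)²=27/4199 [(7 5 6; 4 -3 -1)], sign=+1
I_A²/I_B² = (841/83980)/(27/4199) = 841/540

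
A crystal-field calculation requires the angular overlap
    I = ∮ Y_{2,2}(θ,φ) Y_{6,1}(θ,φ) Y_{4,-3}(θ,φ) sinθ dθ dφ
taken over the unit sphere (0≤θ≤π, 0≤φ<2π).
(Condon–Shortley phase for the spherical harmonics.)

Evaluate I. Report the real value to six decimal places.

-0.035563

m-sum 0 ✓  L=12 even ✓  4≤4≤8 ✓
Π(2lᵢ+1) = 5×13×9 = 585
triangle coeff Δ(2,6,4) = 1/6435
Σ_t [2,2]: t=2:+1/2304 = 1/2304
(3j)²=5/143 [(2 6 4; 0 0 0)], sign=+1
Σ_t [0,0]: t=0:+1/120960 = 1/120960
(3j)²=1/1287 [(2 6 4; 2 1 -3)], sign=-1
⇒ 4πI² = 25/1573
I = (-1)√(25/1573/(4π)) = -0.03556319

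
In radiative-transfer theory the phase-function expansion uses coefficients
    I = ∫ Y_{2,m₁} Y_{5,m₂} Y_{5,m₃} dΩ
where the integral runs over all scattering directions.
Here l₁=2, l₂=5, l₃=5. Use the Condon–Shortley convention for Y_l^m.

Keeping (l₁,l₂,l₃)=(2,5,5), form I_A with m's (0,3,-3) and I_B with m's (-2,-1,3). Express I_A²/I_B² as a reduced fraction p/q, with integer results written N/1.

Shared (l₁,l₂,l₃)=(2,5,5): N and (l;000)² cancel in I_A²/I_B².
A: Δ = 2!·2!·8!/13! = 1/38610; Racah Σ t=0..2: t=0:+1/161280 t=1:−1/5040 t=2:+1/5760 = -1/53760; ⇒ 3j(2 5 5; 0 3 -3)² = 1/4290, sgn -1
B: Δ = 2!·2!·8!/13! = 1/38610; Racah Σ t=2..2: t=2:+1/5760 = 1/5760; ⇒ 3j(2 5 5; -2 -1 3)² = 56/2145, sgn +1
I_A²/I_B² = (1/4290)/(56/2145) = 1/112

1/112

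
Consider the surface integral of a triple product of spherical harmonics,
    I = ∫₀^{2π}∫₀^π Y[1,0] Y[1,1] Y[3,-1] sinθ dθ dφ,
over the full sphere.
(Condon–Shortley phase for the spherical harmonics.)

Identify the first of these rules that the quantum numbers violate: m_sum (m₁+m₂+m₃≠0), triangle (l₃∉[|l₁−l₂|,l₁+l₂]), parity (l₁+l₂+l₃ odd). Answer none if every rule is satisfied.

m₁+m₂+m₃ = 0 + 1 − 1 = 0  ✓
triangle: |1−1|=0 ≤ l₃=3 ≤ 1+1=2  ✗
parity: l₁+l₂+l₃ = 5 is odd

triangle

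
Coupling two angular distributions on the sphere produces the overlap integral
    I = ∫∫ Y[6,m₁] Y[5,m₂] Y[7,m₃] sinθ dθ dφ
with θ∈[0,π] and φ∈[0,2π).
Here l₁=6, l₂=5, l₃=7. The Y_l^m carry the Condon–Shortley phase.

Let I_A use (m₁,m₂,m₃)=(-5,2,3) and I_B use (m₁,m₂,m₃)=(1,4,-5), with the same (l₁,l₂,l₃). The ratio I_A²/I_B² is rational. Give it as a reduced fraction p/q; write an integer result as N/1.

625/512

Same 6,5,7: normalisation and zero-m 3j drop out of the ratio.
A: Δ: 4! 8! 6! / 19! → 1/174594420; sum: t=3:−1/11612160 t=4:+1/4354560 = 1/6967296; 3j²(6 5 7; -5 2 3) = Δ·Π!·Σ² = 625/50388  (sign +1)
B: Δ: 4! 8! 6! / 19! → 1/174594420; sum: t=3:−1/6220800 t=4:+1/14515200 = -1/10886400; 3j²(6 5 7; 1 4 -5) = Δ·Π!·Σ² = 128/12597  (sign -1)
I_A²/I_B² = (625/50388)/(128/12597) = 625/512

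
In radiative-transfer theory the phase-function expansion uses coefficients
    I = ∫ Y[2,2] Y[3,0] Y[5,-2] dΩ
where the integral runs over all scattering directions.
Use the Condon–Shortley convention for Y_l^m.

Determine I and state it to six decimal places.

m-sum 0 ✓  L=10 even ✓  1≤5≤5 ✓
Π(2lᵢ+1) = 5×7×11 = 385
triangle coeff Δ(2,3,5) = 1/2310
Σ_t [0,0]: t=0:+1/144 = 1/144
(3j)²=10/231 [(2 3 5; 0 0 0)], sign=-1
Σ_t [0,0]: t=0:+1/864 = 1/864
(3j)²=1/66 [(2 3 5; 2 0 -2)], sign=-1
⇒ 4πI² = 25/99
I = (+1)√(25/99/(4π)) = 0.14175797

0.141758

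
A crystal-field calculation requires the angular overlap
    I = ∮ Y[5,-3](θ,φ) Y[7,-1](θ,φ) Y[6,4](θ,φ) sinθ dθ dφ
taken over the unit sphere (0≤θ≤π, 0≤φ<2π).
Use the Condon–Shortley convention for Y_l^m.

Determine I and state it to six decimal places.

Rules hold: Σm=0, L=18 even, 2≤6≤12.
N = 11·15·13 = 2145
Δ = 6!·4!·8!/19! = 1/174594420
Racah Σ t=1..5: t=1:−1/4147200 t=2:+1/207360 t=3:−1/82944 t=4:+1/207360 t=5:−1/4147200 = -1/345600
⇒ 3j(5 7 6; 0 0 0)² = 420/46189, sgn -1
Racah Σ t=4..6: t=4:+1/1658880 t=5:−1/3628800 t=6:+1/116121600 = 13/38707200
⇒ 3j(5 7 6; -3 -1 4)² = 39/3553, sgn +1
4πI² = N·(3j₀)²·(3jₘ)² = 245700/1147619
I = -1·√(0.214095/4π) = -0.13052653

-0.130527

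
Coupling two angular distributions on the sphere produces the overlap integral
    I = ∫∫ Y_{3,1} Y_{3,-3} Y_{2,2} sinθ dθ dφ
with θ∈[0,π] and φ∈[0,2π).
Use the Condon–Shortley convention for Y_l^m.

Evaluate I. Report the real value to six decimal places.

0.132981

m-sum 0 ✓  L=8 even ✓  0≤2≤6 ✓
Π(2lᵢ+1) = 7×7×5 = 245
triangle coeff Δ(3,3,2) = 1/3780
Σ_t [1,3]: t=1:−1/24 t=2:+1/4 t=3:−1/24 = 1/6
(3j)²=4/105 [(3 3 2; 0 0 0)], sign=+1
Σ_t [0,0]: t=0:+1/96 = 1/96
(3j)²=1/42 [(3 3 2; 1 -3 2)], sign=+1
⇒ 4πI² = 2/9
I = (+1)√(2/9/(4π)) = 0.13298076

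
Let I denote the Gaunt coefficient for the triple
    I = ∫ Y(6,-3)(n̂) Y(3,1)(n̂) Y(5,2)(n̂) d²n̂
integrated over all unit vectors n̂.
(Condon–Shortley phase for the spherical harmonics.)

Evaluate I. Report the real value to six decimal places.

Checks pass: Σm=0; 14 even; l₃=5∈[3,9].
(2·6+1)(2·3+1)(2·5+1) = 1001
Δ: 4! 8! 2! / 15! → 1/675675
sum: t=1:−1/8640 t=2:+1/2304 t=3:−1/8640 = 7/34560
3j²(6 3 5; 0 0 0) = Δ·Π!·Σ² = 7/429  (sign -1)
sum: t=2:+1/40320 t=3:−1/8640 t=4:+1/34560 = -1/16128
3j²(6 3 5; -3 1 2) = Δ·Π!·Σ² = 18/1001  (sign +1)
combine: 4πI² = 1001·7/429·18/1001 = 42/143
take √, sign -1: I = -0.15288036

-0.152880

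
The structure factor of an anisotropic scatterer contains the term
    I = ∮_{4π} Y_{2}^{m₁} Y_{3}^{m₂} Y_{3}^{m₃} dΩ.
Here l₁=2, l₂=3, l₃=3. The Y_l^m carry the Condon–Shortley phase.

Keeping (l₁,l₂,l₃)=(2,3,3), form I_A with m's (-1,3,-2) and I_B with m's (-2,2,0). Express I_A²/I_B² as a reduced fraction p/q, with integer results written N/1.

Shared (l₁,l₂,l₃)=(2,3,3): N and (l;000)² cancel in I_A²/I_B².
A: Δ = 2!·2!·4!/9! = 1/3780; Racah Σ t=2..2: t=2:+1/48 = 1/48; ⇒ 3j(2 3 3; -1 3 -2)² = 5/84, sgn -1
B: Δ = 2!·2!·4!/9! = 1/3780; Racah Σ t=2..2: t=2:+1/24 = 1/24; ⇒ 3j(2 3 3; -2 2 0)² = 1/21, sgn -1
I_A²/I_B² = (5/84)/(1/21) = 5/4

5/4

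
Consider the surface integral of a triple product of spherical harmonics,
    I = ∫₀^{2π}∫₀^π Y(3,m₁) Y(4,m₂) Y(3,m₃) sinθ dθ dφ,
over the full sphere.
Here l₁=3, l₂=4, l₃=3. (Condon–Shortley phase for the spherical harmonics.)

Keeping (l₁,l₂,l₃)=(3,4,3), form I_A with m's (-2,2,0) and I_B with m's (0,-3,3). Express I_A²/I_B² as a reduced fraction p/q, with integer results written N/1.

Same 3,4,3: normalisation and zero-m 3j drop out of the ratio.
A: Δ: 4! 2! 4! / 11! → 1/34650; sum: t=3:−1/72 t=4:+1/96 = -1/288; 3j²(3 4 3; -2 2 0) = Δ·Π!·Σ² = 1/462  (sign +1)
B: Δ: 4! 2! 4! / 11! → 1/34650; sum: t=1:−1/288 = -1/288; 3j²(3 4 3; 0 -3 3) = Δ·Π!·Σ² = 1/22  (sign -1)
I_A²/I_B² = (1/462)/(1/22) = 1/21

1/21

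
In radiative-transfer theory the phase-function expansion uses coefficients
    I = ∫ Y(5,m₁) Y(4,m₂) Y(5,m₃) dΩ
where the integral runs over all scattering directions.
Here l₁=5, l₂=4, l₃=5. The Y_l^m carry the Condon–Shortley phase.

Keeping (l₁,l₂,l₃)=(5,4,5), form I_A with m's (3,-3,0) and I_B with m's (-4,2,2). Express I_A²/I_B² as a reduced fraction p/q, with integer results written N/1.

l's match ⇒ only the (l;m) 3-j factors differ between A and B.
A: triangle coeff Δ(5,4,5) = 1/3153150; Σ_t [0,1]: t=0:+1/6912 t=1:−1/17280 = 1/11520; (3j)²=2/143 [(5 4 5; 3 -3 0)], sign=-1
B: triangle coeff Δ(5,4,5) = 1/3153150; Σ_t [3,4]: t=3:−1/25920 t=4:+1/11520 = 1/20736; (3j)²=5/429 [(5 4 5; -4 2 2)], sign=-1
I_A²/I_B² = (2/143)/(5/429) = 6/5

6/5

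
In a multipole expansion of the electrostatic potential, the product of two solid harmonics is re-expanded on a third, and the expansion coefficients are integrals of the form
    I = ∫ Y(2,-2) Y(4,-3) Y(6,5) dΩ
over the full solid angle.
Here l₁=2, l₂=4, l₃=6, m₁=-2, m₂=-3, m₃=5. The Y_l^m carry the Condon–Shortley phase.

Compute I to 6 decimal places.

m-sum 0 ✓  L=12 even ✓  2≤6≤6 ✓
Π(2lᵢ+1) = 5×9×13 = 585
triangle coeff Δ(2,4,6) = 1/6435
Σ_t [0,0]: t=0:+1/2304 = 1/2304
(3j)²=5/143 [(2 4 6; 0 0 0)], sign=+1
Σ_t [0,0]: t=0:+1/120960 = 1/120960
(3j)²=2/39 [(2 4 6; -2 -3 5)], sign=-1
⇒ 4πI² = 150/143
I = (-1)√(150/143/(4π)) = -0.28891672

-0.288917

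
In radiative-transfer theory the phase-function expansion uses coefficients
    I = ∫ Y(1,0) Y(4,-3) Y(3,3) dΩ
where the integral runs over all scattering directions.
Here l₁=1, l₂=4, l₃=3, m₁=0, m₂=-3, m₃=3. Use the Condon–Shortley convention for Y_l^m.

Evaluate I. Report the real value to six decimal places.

-0.162868

Checks pass: Σm=0; 8 even; l₃=3∈[3,5].
(2·1+1)(2·4+1)(2·3+1) = 189
Δ: 2! 0! 6! / 9! → 1/252
sum: t=1:−1/36 = -1/36
3j²(1 4 3; 0 0 0) = Δ·Π!·Σ² = 4/63  (sign +1)
sum: t=1:−1/720 = -1/720
3j²(1 4 3; 0 -3 3) = Δ·Π!·Σ² = 1/36  (sign -1)
combine: 4πI² = 189·4/63·1/36 = 1/3
take √, sign -1: I = -0.16286750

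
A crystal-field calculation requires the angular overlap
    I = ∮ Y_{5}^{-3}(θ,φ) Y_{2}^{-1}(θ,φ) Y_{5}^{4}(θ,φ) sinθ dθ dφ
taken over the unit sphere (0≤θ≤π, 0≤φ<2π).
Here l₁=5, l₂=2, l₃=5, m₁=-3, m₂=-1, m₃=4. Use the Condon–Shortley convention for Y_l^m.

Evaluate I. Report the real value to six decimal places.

0.196098

Rules hold: Σm=0, L=12 even, 3≤5≤7.
N = 11·5·11 = 605
Δ = 2!·8!·2!/13! = 1/38610
Racah Σ t=0..2: t=0:+1/2880 t=1:−1/576 t=2:+1/2880 = -1/960
⇒ 3j(5 2 5; 0 0 0)² = 10/429, sgn +1
Racah Σ t=0..1: t=0:+1/80640 t=1:−1/10080 = -1/11520
⇒ 3j(5 2 5; -3 -1 4)² = 49/1430, sgn +1
4πI² = N·(3j₀)²·(3jₘ)² = 245/507
I = +1·√(0.483235/4π) = 0.19609844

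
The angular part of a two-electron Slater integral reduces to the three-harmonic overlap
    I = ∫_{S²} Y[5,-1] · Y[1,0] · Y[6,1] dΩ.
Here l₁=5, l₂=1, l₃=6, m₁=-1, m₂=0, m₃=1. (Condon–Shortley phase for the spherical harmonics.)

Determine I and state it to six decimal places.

-0.241725

Checks pass: Σm=0; 12 even; l₃=6∈[4,6].
(2·5+1)(2·1+1)(2·6+1) = 429
Δ: 0! 10! 2! / 13! → 1/858
sum: t=0:+1/14400 = 1/14400
3j²(5 1 6; 0 0 0) = Δ·Π!·Σ² = 6/143  (sign +1)
sum: t=0:+1/17280 = 1/17280
3j²(5 1 6; -1 0 1) = Δ·Π!·Σ² = 35/858  (sign -1)
combine: 4πI² = 429·6/143·35/858 = 105/143
take √, sign -1: I = -0.24172507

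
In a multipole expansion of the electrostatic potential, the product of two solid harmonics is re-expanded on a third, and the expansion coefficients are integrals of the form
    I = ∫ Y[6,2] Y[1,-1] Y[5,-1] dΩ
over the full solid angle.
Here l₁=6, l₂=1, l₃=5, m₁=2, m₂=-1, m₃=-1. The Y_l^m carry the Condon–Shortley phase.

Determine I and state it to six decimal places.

Rules hold: Σm=0, L=12 even, 5≤5≤7.
N = 13·3·11 = 429
Δ = 2!·10!·0!/13! = 1/858
Racah Σ t=1..1: t=1:−1/14400 = -1/14400
⇒ 3j(6 1 5; 0 0 0)² = 6/143, sgn +1
Racah Σ t=0..0: t=0:+1/34560 = 1/34560
⇒ 3j(6 1 5; 2 -1 -1)² = 14/429, sgn +1
4πI² = N·(3j₀)²·(3jₘ)² = 84/143
I = +1·√(0.587413/4π) = 0.21620548

0.216205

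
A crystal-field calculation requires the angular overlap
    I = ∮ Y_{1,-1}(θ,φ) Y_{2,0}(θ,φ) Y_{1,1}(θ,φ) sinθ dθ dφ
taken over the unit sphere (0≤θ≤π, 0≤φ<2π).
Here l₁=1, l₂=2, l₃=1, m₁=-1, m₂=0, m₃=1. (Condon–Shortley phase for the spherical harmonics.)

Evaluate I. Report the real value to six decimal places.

Rules hold: Σm=0, L=4 even, 1≤1≤3.
N = 3·5·3 = 45
Δ = 2!·0!·2!/5! = 1/30
Racah Σ t=1..1: t=1:−1/1 = -1/1
⇒ 3j(1 2 1; 0 0 0)² = 2/15, sgn +1
Racah Σ t=2..2: t=2:+1/4 = 1/4
⇒ 3j(1 2 1; -1 0 1)² = 1/30, sgn +1
4πI² = N·(3j₀)²·(3jₘ)² = 1/5
I = +1·√(0.2/4π) = 0.12615663

0.126157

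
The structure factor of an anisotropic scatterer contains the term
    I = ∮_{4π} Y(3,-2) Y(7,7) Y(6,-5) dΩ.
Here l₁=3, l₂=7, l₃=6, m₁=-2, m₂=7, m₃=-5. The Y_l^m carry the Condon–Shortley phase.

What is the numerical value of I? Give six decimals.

Rules hold: Σm=0, L=16 even, 4≤6≤10.
N = 7·15·13 = 1365
Δ = 4!·2!·10!/17! = 1/2042040
Racah Σ t=1..3: t=1:−1/207360 t=2:+1/57600 t=3:−1/207360 = 1/129600
⇒ 3j(3 7 6; 0 0 0)² = 168/12155, sgn +1
Racah Σ t=4..4: t=4:+1/87091200 = 1/87091200
⇒ 3j(3 7 6; -2 7 -5)² = 11/408, sgn -1
4πI² = N·(3j₀)²·(3jₘ)² = 147/289
I = -1·√(0.508651/4π) = -0.20118927

-0.201189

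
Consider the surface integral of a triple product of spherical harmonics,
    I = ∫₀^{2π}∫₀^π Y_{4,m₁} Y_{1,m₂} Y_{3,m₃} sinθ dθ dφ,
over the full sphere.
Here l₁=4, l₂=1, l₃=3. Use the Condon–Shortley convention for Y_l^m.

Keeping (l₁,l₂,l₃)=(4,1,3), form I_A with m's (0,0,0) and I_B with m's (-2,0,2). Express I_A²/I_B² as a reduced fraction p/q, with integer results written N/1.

4/3

l's match ⇒ only the (l;m) 3-j factors differ between A and B.
A: triangle coeff Δ(4,1,3) = 1/252; Σ_t [1,1]: t=1:−1/36 = -1/36; (3j)²=4/63 [(4 1 3; 0 0 0)], sign=+1
B: triangle coeff Δ(4,1,3) = 1/252; Σ_t [1,1]: t=1:−1/120 = -1/120; (3j)²=1/21 [(4 1 3; -2 0 2)], sign=+1
I_A²/I_B² = (4/63)/(1/21) = 4/3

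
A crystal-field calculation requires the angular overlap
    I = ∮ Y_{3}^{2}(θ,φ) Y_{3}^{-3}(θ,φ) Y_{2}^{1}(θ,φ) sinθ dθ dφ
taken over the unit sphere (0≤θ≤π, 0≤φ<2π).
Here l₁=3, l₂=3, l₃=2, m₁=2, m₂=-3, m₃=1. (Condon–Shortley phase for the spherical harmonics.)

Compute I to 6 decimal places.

-0.210261

Checks pass: Σm=0; 8 even; l₃=2∈[0,6].
(2·3+1)(2·3+1)(2·2+1) = 245
Δ: 4! 2! 2! / 9! → 1/3780
sum: t=1:−1/24 t=2:+1/4 t=3:−1/24 = 1/6
3j²(3 3 2; 0 0 0) = Δ·Π!·Σ² = 4/105  (sign +1)
sum: t=0:+1/48 = 1/48
3j²(3 3 2; 2 -3 1) = Δ·Π!·Σ² = 5/84  (sign -1)
combine: 4πI² = 245·4/105·5/84 = 5/9
take √, sign -1: I = -0.21026104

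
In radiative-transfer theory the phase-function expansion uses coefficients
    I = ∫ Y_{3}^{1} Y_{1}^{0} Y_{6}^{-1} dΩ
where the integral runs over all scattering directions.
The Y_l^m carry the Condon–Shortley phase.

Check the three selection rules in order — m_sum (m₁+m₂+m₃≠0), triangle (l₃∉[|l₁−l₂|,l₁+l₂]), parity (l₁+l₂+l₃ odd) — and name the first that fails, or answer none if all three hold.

triangle

Σmᵢ = 0  ✓
l₃∈[|l₁−l₂|,l₁+l₂]=[2,4], have l₃=6  ✗
Σlᵢ = 10 ⇒ even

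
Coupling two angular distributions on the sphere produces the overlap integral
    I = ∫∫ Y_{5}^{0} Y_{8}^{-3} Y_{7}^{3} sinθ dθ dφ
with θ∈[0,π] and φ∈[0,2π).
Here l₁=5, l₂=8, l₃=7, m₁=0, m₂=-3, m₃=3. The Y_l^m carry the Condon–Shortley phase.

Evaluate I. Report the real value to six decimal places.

0.064769

Rules hold: Σm=0, L=20 even, 3≤7≤13.
N = 11·17·15 = 2805
Δ = 6!·4!·10!/21! = 1/814773960
Racah Σ t=1..5: t=1:−1/87091200 t=2:+1/4976640 t=3:−1/2073600 t=4:+1/4976640 t=5:−1/87091200 = -1/9676800
⇒ 3j(5 8 7; 0 0 0)² = 360/46189, sgn +1
Racah Σ t=1..5: t=1:−1/49766400 t=2:+1/8709120 t=3:−1/11612160 t=4:+1/104509440 t=5:−1/10450944000 = 1/55296000
⇒ 3j(5 8 7; 0 -3 3)² = 81/33592, sgn +1
4πI² = N·(3j₀)²·(3jₘ)² = 54675/1037153
I = +1·√(0.0527164/4π) = 0.06476913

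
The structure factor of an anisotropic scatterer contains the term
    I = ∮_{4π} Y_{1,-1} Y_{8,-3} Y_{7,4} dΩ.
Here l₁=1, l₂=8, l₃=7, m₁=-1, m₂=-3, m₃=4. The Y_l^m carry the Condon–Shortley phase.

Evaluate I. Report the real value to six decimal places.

Checks pass: Σm=0; 16 even; l₃=7∈[7,9].
(2·1+1)(2·8+1)(2·7+1) = 765
Δ: 2! 0! 14! / 17! → 1/2040
sum: t=1:−1/25401600 = -1/25401600
3j²(1 8 7; 0 0 0) = Δ·Π!·Σ² = 8/255  (sign +1)
sum: t=2:+1/479001600 = 1/479001600
3j²(1 8 7; -1 -3 4) = Δ·Π!·Σ² = 1/204  (sign -1)
combine: 4πI² = 765·8/255·1/204 = 2/17
take √, sign -1: I = -0.09675772

-0.096758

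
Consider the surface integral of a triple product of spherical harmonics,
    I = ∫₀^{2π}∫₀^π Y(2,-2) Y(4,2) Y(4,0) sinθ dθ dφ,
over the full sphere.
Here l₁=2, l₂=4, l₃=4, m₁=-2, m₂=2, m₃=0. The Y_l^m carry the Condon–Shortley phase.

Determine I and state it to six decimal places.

Rules hold: Σm=0, L=10 even, 2≤4≤6.
N = 5·9·9 = 405
Δ = 2!·2!·6!/11! = 1/13860
Racah Σ t=0..2: t=0:+1/192 t=1:−1/36 t=2:+1/192 = -5/288
⇒ 3j(2 4 4; 0 0 0)² = 20/693, sgn -1
Racah Σ t=2..2: t=2:+1/192 = 1/192
⇒ 3j(2 4 4; -2 2 0)² = 3/77, sgn +1
4πI² = N·(3j₀)²·(3jₘ)² = 2700/5929
I = -1·√(0.455389/4π) = -0.19036462

-0.190365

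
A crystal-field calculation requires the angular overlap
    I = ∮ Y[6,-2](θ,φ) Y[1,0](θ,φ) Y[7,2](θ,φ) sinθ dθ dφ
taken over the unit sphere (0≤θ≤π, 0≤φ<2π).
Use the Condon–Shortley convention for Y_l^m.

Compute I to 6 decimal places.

0.234717

Checks pass: Σm=0; 14 even; l₃=7∈[5,7].
(2·6+1)(2·1+1)(2·7+1) = 585
Δ: 0! 12! 2! / 15! → 1/1365
sum: t=0:+1/518400 = 1/518400
3j²(6 1 7; 0 0 0) = Δ·Π!·Σ² = 7/195  (sign -1)
sum: t=0:+1/967680 = 1/967680
3j²(6 1 7; -2 0 2) = Δ·Π!·Σ² = 3/91  (sign -1)
combine: 4πI² = 585·7/195·3/91 = 9/13
take √, sign +1: I = 0.23471705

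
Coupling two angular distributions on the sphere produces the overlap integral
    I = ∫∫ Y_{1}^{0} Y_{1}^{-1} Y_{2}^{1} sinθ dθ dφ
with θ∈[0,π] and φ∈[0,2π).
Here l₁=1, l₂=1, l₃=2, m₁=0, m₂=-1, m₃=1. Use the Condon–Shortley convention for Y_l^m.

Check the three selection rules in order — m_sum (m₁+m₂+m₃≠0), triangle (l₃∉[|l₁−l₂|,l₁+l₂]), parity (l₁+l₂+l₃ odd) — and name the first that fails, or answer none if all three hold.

azimuthal sum: 0 − 1 + 1 = 0  ✓
0 ≤ 2 ≤ 2 (triangle on l)  ✓
L = 1 + 1 + 2 = 4 (even)  ✓

none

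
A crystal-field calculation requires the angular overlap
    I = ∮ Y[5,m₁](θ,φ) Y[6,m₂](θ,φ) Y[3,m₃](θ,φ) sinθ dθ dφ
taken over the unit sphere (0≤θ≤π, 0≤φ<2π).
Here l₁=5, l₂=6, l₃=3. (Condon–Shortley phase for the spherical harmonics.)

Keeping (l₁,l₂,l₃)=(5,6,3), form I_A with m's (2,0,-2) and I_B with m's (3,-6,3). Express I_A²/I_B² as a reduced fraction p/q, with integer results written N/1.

21/11

Shared (l₁,l₂,l₃)=(5,6,3): N and (l;000)² cancel in I_A²/I_B².
A: Δ = 8!·2!·4!/15! = 1/675675; Racah Σ t=2..3: t=2:+1/34560 t=3:−1/8640 = -1/11520; ⇒ 3j(5 6 3; 2 0 -2)² = 3/143, sgn +1
B: Δ = 8!·2!·4!/15! = 1/675675; Racah Σ t=0..0: t=0:+1/1935360 = 1/1935360; ⇒ 3j(5 6 3; 3 -6 3)² = 1/91, sgn +1
I_A²/I_B² = (3/143)/(1/91) = 21/11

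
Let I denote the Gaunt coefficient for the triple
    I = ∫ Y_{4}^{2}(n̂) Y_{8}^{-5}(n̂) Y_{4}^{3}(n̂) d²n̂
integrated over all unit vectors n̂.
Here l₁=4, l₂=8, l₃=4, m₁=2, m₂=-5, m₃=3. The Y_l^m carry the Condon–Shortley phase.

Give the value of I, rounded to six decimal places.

m-sum 0 ✓  L=16 even ✓  4≤4≤12 ✓
Π(2lᵢ+1) = 9×17×9 = 1377
triangle coeff Δ(4,8,4) = 1/218790
Σ_t [4,4]: t=4:+1/331776 = 1/331776
(3j)²=490/21879 [(4 8 4; 0 0 0)], sign=+1
Σ_t [2,2]: t=2:+1/7257600 = 1/7257600
(3j)²=2/85 [(4 8 4; 2 -5 3)], sign=-1
⇒ 4πI² = 1764/2431
I = (-1)√(1764/2431/(4π)) = -0.24029895

-0.240299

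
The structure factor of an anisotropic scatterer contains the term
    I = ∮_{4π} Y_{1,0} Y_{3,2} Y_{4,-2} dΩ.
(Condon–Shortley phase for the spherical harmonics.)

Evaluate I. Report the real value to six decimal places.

0.213244

m-sum 0 ✓  L=8 even ✓  2≤4≤4 ✓
Π(2lᵢ+1) = 3×7×9 = 189
triangle coeff Δ(1,3,4) = 1/252
Σ_t [0,0]: t=0:+1/36 = 1/36
(3j)²=4/63 [(1 3 4; 0 0 0)], sign=+1
Σ_t [0,0]: t=0:+1/120 = 1/120
(3j)²=1/21 [(1 3 4; 0 2 -2)], sign=+1
⇒ 4πI² = 4/7
I = (+1)√(4/7/(4π)) = 0.21324362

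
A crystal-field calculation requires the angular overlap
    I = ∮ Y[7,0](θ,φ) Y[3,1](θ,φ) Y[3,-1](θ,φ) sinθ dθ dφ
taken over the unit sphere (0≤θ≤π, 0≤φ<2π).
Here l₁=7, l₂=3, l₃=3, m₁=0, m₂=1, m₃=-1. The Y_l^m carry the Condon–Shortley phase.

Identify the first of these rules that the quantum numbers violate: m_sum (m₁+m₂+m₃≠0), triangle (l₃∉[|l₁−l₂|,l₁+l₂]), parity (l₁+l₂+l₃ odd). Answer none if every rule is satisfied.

m₁+m₂+m₃ = 0 + 1 − 1 = 0  ✓
triangle: |7−3|=4 ≤ l₃=3 ≤ 7+3=10  ✗
parity: l₁+l₂+l₃ = 13 is odd

triangle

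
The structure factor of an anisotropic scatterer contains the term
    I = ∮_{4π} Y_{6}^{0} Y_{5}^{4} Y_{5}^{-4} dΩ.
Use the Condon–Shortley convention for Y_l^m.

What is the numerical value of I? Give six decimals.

Checks pass: Σm=0; 16 even; l₃=5∈[1,11].
(2·6+1)(2·5+1)(2·5+1) = 1573
Δ: 6! 6! 4! / 17! → 1/28588560
sum: t=1:−1/345600 t=2:+1/13824 t=3:−1/5184 t=4:+1/13824 t=5:−1/345600 = -7/129600
3j²(6 5 5; 0 0 0) = Δ·Π!·Σ² = 80/7293  (sign +1)
sum: t=5:−1/345600 t=6:+1/3110400 = -1/388800
3j²(6 5 5; 0 4 -4) = Δ·Π!·Σ² = 192/12155  (sign +1)
combine: 4πI² = 1573·80/7293·192/12155 = 1024/3757
take √, sign +1: I = 0.14727345

0.147273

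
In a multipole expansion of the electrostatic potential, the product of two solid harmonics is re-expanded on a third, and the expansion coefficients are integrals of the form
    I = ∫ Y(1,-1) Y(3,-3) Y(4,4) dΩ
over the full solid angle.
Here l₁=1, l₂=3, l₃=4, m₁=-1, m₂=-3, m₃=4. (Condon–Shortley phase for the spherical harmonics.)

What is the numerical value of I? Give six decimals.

m-sum 0 ✓  L=8 even ✓  2≤4≤4 ✓
Π(2lᵢ+1) = 3×7×9 = 189
triangle coeff Δ(1,3,4) = 1/252
Σ_t [0,0]: t=0:+1/36 = 1/36
(3j)²=4/63 [(1 3 4; 0 0 0)], sign=+1
Σ_t [0,0]: t=0:+1/1440 = 1/1440
(3j)²=1/9 [(1 3 4; -1 -3 4)], sign=+1
⇒ 4πI² = 4/3
I = (+1)√(4/3/(4π)) = 0.32573501

0.325735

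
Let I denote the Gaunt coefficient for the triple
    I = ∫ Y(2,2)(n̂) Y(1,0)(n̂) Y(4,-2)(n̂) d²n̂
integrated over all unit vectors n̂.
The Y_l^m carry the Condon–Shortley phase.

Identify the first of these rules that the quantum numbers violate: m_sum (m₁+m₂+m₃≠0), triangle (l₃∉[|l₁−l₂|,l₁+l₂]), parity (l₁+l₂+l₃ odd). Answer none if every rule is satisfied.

triangle

m₁+m₂+m₃ = 2 + 0 − 2 = 0  ✓
triangle: |2−1|=1 ≤ l₃=4 ≤ 2+1=3  ✗
parity: l₁+l₂+l₃ = 7 is odd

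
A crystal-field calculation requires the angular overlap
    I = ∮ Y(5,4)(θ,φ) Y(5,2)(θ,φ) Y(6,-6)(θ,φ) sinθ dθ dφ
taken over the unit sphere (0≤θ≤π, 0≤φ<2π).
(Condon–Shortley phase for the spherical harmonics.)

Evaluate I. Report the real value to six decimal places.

-0.161540

Checks pass: Σm=0; 16 even; l₃=6∈[0,10].
(2·5+1)(2·5+1)(2·6+1) = 1573
Δ: 4! 6! 6! / 17! → 1/28588560
sum: t=0:+1/345600 t=1:−1/13824 t=2:+1/5184 t=3:−1/13824 t=4:+1/345600 = 7/129600
3j²(5 5 6; 0 0 0) = Δ·Π!·Σ² = 80/7293  (sign +1)
sum: t=1:−1/3110400 = -1/3110400
3j²(5 5 6; 4 2 -6) = Δ·Π!·Σ² = 21/1105  (sign -1)
combine: 4πI² = 1573·80/7293·21/1105 = 1232/3757
take √, sign -1: I = -0.16153991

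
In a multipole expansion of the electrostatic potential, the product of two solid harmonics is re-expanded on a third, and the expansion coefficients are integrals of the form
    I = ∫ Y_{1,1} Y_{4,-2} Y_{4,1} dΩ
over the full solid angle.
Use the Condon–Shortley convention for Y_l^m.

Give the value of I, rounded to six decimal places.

0.000000

L=9 odd ⇒ parity kills the (l;000) factor ⇒ I = 0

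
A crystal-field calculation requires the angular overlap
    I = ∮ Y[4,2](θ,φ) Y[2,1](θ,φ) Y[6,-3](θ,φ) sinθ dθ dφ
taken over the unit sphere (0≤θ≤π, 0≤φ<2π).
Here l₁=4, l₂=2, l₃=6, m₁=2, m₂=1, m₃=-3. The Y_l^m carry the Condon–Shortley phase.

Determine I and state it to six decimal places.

Checks pass: Σm=0; 12 even; l₃=6∈[2,6].
(2·4+1)(2·2+1)(2·6+1) = 585
Δ: 0! 8! 4! / 13! → 1/6435
sum: t=0:+1/2304 = 1/2304
3j²(4 2 6; 0 0 0) = Δ·Π!·Σ² = 5/143  (sign +1)
sum: t=0:+1/8640 = 1/8640
3j²(4 2 6; 2 1 -3) = Δ·Π!·Σ² = 28/715  (sign -1)
combine: 4πI² = 585·5/143·28/715 = 1260/1573
take √, sign -1: I = -0.25247360

-0.252474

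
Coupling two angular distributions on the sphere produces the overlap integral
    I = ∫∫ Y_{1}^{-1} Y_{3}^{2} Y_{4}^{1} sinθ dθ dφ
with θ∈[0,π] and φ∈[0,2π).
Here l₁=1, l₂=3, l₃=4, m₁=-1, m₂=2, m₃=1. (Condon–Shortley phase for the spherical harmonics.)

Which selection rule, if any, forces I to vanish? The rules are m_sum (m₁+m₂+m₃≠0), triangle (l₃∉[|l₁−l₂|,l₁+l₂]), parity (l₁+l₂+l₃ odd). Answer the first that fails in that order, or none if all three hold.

m_sum

azimuthal sum: -1 + 2 + 1 = 2  ✗
2 ≤ 4 ≤ 4 (triangle on l)
L = 1 + 3 + 4 = 8 (even)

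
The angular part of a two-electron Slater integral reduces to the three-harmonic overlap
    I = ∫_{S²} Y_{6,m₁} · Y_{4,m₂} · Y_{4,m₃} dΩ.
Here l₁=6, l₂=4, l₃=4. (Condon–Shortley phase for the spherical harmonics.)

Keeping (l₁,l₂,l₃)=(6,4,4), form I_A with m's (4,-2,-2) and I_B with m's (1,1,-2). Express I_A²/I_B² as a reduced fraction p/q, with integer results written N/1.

8/3

Same 6,4,4: normalisation and zero-m 3j drop out of the ratio.
A: Δ: 6! 6! 2! / 15! → 1/1261260; sum: t=0:+1/69120 t=1:−1/14400 t=2:+1/69120 = -7/172800; 3j²(6 4 4; 4 -2 -2) = Δ·Π!·Σ² = 14/715  (sign -1)
B: Δ: 6! 6! 2! / 15! → 1/1261260; sum: t=3:−1/3456 t=4:+1/5760 t=5:−1/172800 = -7/57600; 3j²(6 4 4; 1 1 -2) = Δ·Π!·Σ² = 21/2860  (sign -1)
I_A²/I_B² = (14/715)/(21/2860) = 8/3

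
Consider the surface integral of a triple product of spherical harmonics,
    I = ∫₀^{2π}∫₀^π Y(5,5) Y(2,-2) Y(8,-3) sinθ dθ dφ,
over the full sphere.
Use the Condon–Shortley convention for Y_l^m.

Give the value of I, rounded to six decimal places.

|5−2|≤8≤5+2 violated ⇒ I = 0

0.000000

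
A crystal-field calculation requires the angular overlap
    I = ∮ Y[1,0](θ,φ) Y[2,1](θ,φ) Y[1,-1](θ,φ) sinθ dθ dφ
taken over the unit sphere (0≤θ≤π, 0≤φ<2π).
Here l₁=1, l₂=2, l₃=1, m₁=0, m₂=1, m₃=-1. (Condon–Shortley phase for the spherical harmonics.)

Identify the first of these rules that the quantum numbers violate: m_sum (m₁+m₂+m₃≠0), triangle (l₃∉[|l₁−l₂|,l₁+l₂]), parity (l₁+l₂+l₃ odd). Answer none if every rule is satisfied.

Σmᵢ = 0  ✓
l₃∈[|l₁−l₂|,l₁+l₂]=[1,3], have l₃=1  ✓
Σlᵢ = 4 ⇒ even  ✓

none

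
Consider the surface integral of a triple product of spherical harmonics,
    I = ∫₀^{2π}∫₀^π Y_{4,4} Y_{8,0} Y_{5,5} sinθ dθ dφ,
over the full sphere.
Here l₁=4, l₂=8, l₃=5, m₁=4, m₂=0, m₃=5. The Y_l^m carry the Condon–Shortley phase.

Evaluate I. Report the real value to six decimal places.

0.000000

Σmᵢ = 9 ≠ 0, so the φ-integral vanishes; I = 0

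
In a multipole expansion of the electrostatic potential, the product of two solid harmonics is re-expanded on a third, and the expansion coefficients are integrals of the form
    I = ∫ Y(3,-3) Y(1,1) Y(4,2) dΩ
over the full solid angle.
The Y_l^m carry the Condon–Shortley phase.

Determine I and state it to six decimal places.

0.061558

Checks pass: Σm=0; 8 even; l₃=4∈[2,4].
(2·3+1)(2·1+1)(2·4+1) = 189
Δ: 0! 6! 2! / 9! → 1/252
sum: t=0:+1/36 = 1/36
3j²(3 1 4; 0 0 0) = Δ·Π!·Σ² = 4/63  (sign +1)
sum: t=0:+1/1440 = 1/1440
3j²(3 1 4; -3 1 2) = Δ·Π!·Σ² = 1/252  (sign +1)
combine: 4πI² = 189·4/63·1/252 = 1/21
take √, sign +1: I = 0.06155813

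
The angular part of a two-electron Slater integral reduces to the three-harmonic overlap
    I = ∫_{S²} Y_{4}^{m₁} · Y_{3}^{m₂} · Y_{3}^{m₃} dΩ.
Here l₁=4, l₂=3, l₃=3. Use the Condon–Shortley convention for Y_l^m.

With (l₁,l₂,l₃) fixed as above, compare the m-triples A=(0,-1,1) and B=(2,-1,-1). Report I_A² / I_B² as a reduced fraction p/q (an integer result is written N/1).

1/40

Shared (l₁,l₂,l₃)=(4,3,3): N and (l;000)² cancel in I_A²/I_B².
A: Δ = 4!·4!·2!/11! = 1/34650; Racah Σ t=0..2: t=0:+1/1152 t=1:−1/36 t=2:+1/32 = 5/1152; ⇒ 3j(4 3 3; 0 -1 1)² = 1/1386, sgn +1
B: Δ = 4!·4!·2!/11! = 1/34650; Racah Σ t=0..2: t=0:+1/192 t=1:−1/36 t=2:+1/192 = -5/288; ⇒ 3j(4 3 3; 2 -1 -1)² = 20/693, sgn -1
I_A²/I_B² = (1/1386)/(20/693) = 1/40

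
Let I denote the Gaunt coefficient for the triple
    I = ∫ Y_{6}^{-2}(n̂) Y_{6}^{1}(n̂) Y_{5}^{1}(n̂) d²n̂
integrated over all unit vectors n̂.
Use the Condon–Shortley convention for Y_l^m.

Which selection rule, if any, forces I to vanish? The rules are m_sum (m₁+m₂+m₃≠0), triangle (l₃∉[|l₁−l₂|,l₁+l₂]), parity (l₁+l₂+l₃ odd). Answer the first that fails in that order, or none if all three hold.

azimuthal sum: -2 + 1 + 1 = 0  ✓
0 ≤ 5 ≤ 12 (triangle on l)  ✓
L = 6 + 6 + 5 = 17 (odd)  ✗

parity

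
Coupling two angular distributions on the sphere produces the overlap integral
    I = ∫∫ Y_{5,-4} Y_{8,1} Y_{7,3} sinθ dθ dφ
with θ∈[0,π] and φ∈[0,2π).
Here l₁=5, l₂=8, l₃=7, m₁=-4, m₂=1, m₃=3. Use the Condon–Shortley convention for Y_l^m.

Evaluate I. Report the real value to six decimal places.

Checks pass: Σm=0; 20 even; l₃=7∈[3,13].
(2·5+1)(2·8+1)(2·7+1) = 2805
Δ: 6! 4! 10! / 21! → 1/814773960
sum: t=1:−1/87091200 t=2:+1/4976640 t=3:−1/2073600 t=4:+1/4976640 t=5:−1/87091200 = -1/9676800
3j²(5 8 7; 0 0 0) = Δ·Π!·Σ² = 360/46189  (sign +1)
sum: t=5:−1/49766400 t=6:+1/130636800 = -13/1045094400
3j²(5 8 7; -4 1 3) = Δ·Π!·Σ² = 39/3553  (sign -1)
combine: 4πI² = 2805·360/46189·39/3553 = 16200/67507
take √, sign -1: I = -0.13819049

-0.138190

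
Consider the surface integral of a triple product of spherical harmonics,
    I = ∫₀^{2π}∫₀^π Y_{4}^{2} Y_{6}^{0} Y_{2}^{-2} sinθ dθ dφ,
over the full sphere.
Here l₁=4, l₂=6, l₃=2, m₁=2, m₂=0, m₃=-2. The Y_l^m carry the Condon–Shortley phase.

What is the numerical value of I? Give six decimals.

Rules hold: Σm=0, L=12 even, 2≤2≤10.
N = 9·13·5 = 585
Δ = 8!·0!·4!/13! = 1/6435
Racah Σ t=4..4: t=4:+1/2304 = 1/2304
⇒ 3j(4 6 2; 0 0 0)² = 5/143, sgn +1
Racah Σ t=2..2: t=2:+1/34560 = 1/34560
⇒ 3j(4 6 2; 2 0 -2)² = 1/429, sgn +1
4πI² = N·(3j₀)²·(3jₘ)² = 75/1573
I = +1·√(0.0476796/4π) = 0.06159725

0.061597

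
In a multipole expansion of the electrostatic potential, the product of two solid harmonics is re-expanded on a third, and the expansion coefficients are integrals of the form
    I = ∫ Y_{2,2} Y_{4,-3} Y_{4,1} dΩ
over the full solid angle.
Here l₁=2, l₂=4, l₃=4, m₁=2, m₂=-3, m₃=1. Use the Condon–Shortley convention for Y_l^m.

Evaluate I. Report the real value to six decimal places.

0.159270

Rules hold: Σm=0, L=10 even, 2≤4≤6.
N = 5·9·9 = 405
Δ = 2!·2!·6!/11! = 1/13860
Racah Σ t=0..2: t=0:+1/192 t=1:−1/36 t=2:+1/192 = -5/288
⇒ 3j(2 4 4; 0 0 0)² = 20/693, sgn -1
Racah Σ t=0..0: t=0:+1/480 = 1/480
⇒ 3j(2 4 4; 2 -3 1)² = 3/110, sgn -1
4πI² = N·(3j₀)²·(3jₘ)² = 270/847
I = +1·√(0.318772/4π) = 0.15927046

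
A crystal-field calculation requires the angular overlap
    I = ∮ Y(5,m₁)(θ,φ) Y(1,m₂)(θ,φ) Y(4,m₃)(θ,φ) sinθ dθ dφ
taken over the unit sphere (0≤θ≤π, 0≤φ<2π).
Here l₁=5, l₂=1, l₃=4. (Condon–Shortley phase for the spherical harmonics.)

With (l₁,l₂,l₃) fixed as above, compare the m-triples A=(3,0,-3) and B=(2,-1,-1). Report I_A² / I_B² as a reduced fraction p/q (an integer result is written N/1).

16/21

Same 5,1,4: normalisation and zero-m 3j drop out of the ratio.
A: Δ: 2! 8! 0! / 11! → 1/495; sum: t=1:−1/5040 = -1/5040; 3j²(5 1 4; 3 0 -3) = Δ·Π!·Σ² = 16/495  (sign +1)
B: Δ: 2! 8! 0! / 11! → 1/495; sum: t=0:+1/1440 = 1/1440; 3j²(5 1 4; 2 -1 -1) = Δ·Π!·Σ² = 7/165  (sign -1)
I_A²/I_B² = (16/495)/(7/165) = 16/21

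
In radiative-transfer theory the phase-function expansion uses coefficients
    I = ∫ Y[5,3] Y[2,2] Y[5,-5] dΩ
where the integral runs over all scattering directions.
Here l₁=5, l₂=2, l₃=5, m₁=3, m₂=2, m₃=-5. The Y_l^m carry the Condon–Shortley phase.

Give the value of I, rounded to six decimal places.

0.088588

Rules hold: Σm=0, L=12 even, 3≤5≤7.
N = 11·5·11 = 605
Δ = 2!·8!·2!/13! = 1/38610
Racah Σ t=0..2: t=0:+1/2880 t=1:−1/576 t=2:+1/2880 = -1/960
⇒ 3j(5 2 5; 0 0 0)² = 10/429, sgn +1
Racah Σ t=2..2: t=2:+1/161280 = 1/161280
⇒ 3j(5 2 5; 3 2 -5)² = 1/143, sgn +1
4πI² = N·(3j₀)²·(3jₘ)² = 50/507
I = +1·√(0.0986193/4π) = 0.08858824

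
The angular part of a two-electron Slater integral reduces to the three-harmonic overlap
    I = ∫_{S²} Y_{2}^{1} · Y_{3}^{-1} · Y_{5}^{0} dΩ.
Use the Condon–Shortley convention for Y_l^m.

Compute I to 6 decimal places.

0.169433

Rules hold: Σm=0, L=10 even, 1≤5≤5.
N = 5·7·11 = 385
Δ = 0!·4!·6!/11! = 1/2310
Racah Σ t=0..0: t=0:+1/144 = 1/144
⇒ 3j(2 3 5; 0 0 0)² = 10/231, sgn -1
Racah Σ t=0..0: t=0:+1/288 = 1/288
⇒ 3j(2 3 5; 1 -1 0)² = 5/231, sgn -1
4πI² = N·(3j₀)²·(3jₘ)² = 250/693
I = +1·√(0.36075/4π) = 0.16943318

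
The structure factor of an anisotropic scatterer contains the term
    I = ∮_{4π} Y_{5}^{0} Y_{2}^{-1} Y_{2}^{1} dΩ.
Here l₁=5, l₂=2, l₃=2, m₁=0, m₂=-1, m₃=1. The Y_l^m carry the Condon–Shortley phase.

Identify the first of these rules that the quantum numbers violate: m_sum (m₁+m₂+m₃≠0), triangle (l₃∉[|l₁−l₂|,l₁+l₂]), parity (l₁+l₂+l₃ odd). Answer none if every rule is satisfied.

triangle

Σmᵢ = 0  ✓
l₃∈[|l₁−l₂|,l₁+l₂]=[3,7], have l₃=2  ✗
Σlᵢ = 9 ⇒ odd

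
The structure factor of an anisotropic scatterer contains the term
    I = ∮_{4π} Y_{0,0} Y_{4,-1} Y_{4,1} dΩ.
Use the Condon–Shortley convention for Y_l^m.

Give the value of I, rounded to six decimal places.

-0.282095

Rules hold: Σm=0, L=8 even, 4≤4≤4.
N = 1·9·9 = 81
Δ = 0!·0!·8!/9! = 1/9
Racah Σ t=0..0: t=0:+1/576 = 1/576
⇒ 3j(0 4 4; 0 0 0)² = 1/9, sgn +1
Racah Σ t=0..0: t=0:+1/720 = 1/720
⇒ 3j(0 4 4; 0 -1 1)² = 1/9, sgn -1
4πI² = N·(3j₀)²·(3jₘ)² = 1/1
I = -1·√(1/4π) = -0.28209479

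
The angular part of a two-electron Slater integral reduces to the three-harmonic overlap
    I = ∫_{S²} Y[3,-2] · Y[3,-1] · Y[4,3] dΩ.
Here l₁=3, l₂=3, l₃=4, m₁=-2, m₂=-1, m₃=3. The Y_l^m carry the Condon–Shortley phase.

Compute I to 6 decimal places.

-0.095955

Rules hold: Σm=0, L=10 even, 0≤4≤6.
N = 7·7·9 = 441
Δ = 2!·4!·4!/11! = 1/34650
Racah Σ t=0..2: t=0:+1/72 t=1:−1/16 t=2:+1/72 = -5/144
⇒ 3j(3 3 4; 0 0 0)² = 2/77, sgn -1
Racah Σ t=1..2: t=1:−1/144 t=2:+1/288 = -1/288
⇒ 3j(3 3 4; -2 -1 3)² = 1/99, sgn +1
4πI² = N·(3j₀)²·(3jₘ)² = 14/121
I = -1·√(0.115702/4π) = -0.09595473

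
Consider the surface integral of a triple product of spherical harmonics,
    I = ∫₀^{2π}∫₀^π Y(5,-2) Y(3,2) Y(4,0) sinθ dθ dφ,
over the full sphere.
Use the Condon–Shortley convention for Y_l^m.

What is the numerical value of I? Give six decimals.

m-sum 0 ✓  L=12 even ✓  2≤4≤8 ✓
Π(2lᵢ+1) = 11×7×9 = 693
triangle coeff Δ(5,3,4) = 1/180180
Σ_t [1,3]: t=1:−1/576 t=2:+1/144 t=3:−1/576 = 1/288
(3j)²=20/1001 [(5 3 4; 0 0 0)], sign=+1
Σ_t [3,4]: t=3:−1/576 t=4:+1/864 = -1/1728
(3j)²=5/1287 [(5 3 4; -2 2 0)], sign=-1
⇒ 4πI² = 100/1859
I = (-1)√(100/1859/(4π)) = -0.06542675

-0.065427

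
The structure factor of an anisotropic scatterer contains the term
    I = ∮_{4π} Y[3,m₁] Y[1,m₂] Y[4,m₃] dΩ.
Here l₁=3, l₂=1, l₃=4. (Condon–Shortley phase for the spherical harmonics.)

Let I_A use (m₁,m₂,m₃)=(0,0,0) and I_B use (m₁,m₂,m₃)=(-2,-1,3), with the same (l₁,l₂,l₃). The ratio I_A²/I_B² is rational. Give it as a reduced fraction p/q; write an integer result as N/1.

16/21

Same 3,1,4: normalisation and zero-m 3j drop out of the ratio.
A: Δ: 0! 6! 2! / 9! → 1/252; sum: t=0:+1/36 = 1/36; 3j²(3 1 4; 0 0 0) = Δ·Π!·Σ² = 4/63  (sign +1)
B: Δ: 0! 6! 2! / 9! → 1/252; sum: t=0:+1/240 = 1/240; 3j²(3 1 4; -2 -1 3) = Δ·Π!·Σ² = 1/12  (sign -1)
I_A²/I_B² = (4/63)/(1/12) = 16/21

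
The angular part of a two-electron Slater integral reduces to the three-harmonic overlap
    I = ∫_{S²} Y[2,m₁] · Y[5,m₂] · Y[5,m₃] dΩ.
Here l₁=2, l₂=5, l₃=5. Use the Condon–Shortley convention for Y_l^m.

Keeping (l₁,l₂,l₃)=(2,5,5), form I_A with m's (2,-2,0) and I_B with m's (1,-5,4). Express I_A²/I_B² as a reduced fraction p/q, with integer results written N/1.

l's match ⇒ only the (l;m) 3-j factors differ between A and B.
A: triangle coeff Δ(2,5,5) = 1/38610; Σ_t [0,0]: t=0:+1/2880 = 1/2880; (3j)²=14/429 [(2 5 5; 2 -2 0)], sign=-1
B: triangle coeff Δ(2,5,5) = 1/38610; Σ_t [0,0]: t=0:+1/80640 = 1/80640; (3j)²=9/286 [(2 5 5; 1 -5 4)], sign=-1
I_A²/I_B² = (14/429)/(9/286) = 28/27

28/27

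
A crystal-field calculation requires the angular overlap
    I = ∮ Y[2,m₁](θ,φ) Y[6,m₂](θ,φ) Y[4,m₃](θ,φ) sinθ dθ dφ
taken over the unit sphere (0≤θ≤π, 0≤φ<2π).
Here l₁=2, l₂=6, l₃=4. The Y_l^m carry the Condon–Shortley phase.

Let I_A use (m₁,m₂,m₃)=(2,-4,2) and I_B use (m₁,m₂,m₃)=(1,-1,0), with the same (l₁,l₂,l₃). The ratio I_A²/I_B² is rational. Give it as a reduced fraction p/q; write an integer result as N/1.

6/5

l's match ⇒ only the (l;m) 3-j factors differ between A and B.
A: triangle coeff Δ(2,6,4) = 1/6435; Σ_t [0,0]: t=0:+1/34560 = 1/34560; (3j)²=14/429 [(2 6 4; 2 -4 2)], sign=+1
B: triangle coeff Δ(2,6,4) = 1/6435; Σ_t [1,1]: t=1:−1/3456 = -1/3456; (3j)²=35/1287 [(2 6 4; 1 -1 0)], sign=-1
I_A²/I_B² = (14/429)/(35/1287) = 6/5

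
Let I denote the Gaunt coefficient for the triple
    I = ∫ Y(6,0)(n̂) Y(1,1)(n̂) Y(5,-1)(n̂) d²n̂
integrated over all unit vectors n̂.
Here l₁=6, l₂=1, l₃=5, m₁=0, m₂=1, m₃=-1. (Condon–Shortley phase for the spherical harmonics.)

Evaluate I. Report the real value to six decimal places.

0.158246

m-sum 0 ✓  L=12 even ✓  5≤5≤7 ✓
Π(2lᵢ+1) = 13×3×11 = 429
triangle coeff Δ(6,1,5) = 1/858
Σ_t [1,1]: t=1:−1/14400 = -1/14400
(3j)²=6/143 [(6 1 5; 0 0 0)], sign=+1
Σ_t [2,2]: t=2:+1/34560 = 1/34560
(3j)²=5/286 [(6 1 5; 0 1 -1)], sign=+1
⇒ 4πI² = 45/143
I = (+1)√(45/143/(4π)) = 0.15824621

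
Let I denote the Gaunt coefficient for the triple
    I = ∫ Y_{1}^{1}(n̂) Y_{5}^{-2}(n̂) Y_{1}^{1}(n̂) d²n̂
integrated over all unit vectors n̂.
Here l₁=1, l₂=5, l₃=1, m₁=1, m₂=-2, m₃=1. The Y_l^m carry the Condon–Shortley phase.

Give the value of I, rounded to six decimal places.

l₃=1 ∉ [4,6] — triangle fails ⇒ I = 0

0.000000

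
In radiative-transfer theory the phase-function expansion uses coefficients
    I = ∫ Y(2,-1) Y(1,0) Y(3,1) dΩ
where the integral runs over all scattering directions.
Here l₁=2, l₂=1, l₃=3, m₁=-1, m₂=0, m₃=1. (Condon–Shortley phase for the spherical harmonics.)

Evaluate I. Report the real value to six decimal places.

Checks pass: Σm=0; 6 even; l₃=3∈[1,3].
(2·2+1)(2·1+1)(2·3+1) = 105
Δ: 0! 4! 2! / 7! → 1/105
sum: t=0:+1/4 = 1/4
3j²(2 1 3; 0 0 0) = Δ·Π!·Σ² = 3/35  (sign -1)
sum: t=0:+1/6 = 1/6
3j²(2 1 3; -1 0 1) = Δ·Π!·Σ² = 8/105  (sign +1)
combine: 4πI² = 105·3/35·8/105 = 24/35
take √, sign -1: I = -0.23359668

-0.233597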